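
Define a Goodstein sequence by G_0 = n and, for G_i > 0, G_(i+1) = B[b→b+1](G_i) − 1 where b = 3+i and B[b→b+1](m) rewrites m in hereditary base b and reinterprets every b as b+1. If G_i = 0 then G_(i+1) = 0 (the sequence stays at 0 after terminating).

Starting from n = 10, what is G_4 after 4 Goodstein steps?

30

G_0=10  [base 3] 3^2 + 1  →[3↦4]→  4^2 + 1 = 17  −1 ⇒ G_1=16
G_1=16  [base 4] 4^2  →[4↦5]→  5^2 = 25  −1 ⇒ G_2=24
G_2=24  [base 5] 4·5 + 4  →[5↦6]→  4·6 + 4 = 28  −1 ⇒ G_3=27
G_3=27  [base 6] 4·6 + 3  →[6↦7]→  4·7 + 3 = 31  −1 ⇒ G_4=30
G_4=30  [base 7] 4·7 + 2  →[7↦8]→  4·8 + 2 = 34  −1 ⇒ G_5=33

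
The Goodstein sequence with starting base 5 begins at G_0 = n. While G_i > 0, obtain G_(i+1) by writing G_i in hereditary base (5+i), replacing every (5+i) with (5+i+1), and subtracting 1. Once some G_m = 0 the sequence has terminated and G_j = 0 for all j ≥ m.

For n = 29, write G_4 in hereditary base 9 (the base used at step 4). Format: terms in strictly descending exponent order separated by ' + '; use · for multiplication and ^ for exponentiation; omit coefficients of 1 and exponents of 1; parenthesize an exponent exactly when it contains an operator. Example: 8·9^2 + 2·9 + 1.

9^2

G_0=29  [base 5] 5^2 + 4  →[5↦6]→  6^2 + 4 = 40  −1 ⇒ G_1=39
G_1=39  [base 6] 6^2 + 3  →[6↦7]→  7^2 + 3 = 52  −1 ⇒ G_2=51
G_2=51  [base 7] 7^2 + 2  →[7↦8]→  8^2 + 2 = 66  −1 ⇒ G_3=65
G_3=65  [base 8] 8^2 + 1  →[8↦9]→  9^2 + 1 = 82  −1 ⇒ G_4=81
G_4=81  [base 9] 9^2  →[9↦10]→  10^2 = 100  −1 ⇒ G_5=99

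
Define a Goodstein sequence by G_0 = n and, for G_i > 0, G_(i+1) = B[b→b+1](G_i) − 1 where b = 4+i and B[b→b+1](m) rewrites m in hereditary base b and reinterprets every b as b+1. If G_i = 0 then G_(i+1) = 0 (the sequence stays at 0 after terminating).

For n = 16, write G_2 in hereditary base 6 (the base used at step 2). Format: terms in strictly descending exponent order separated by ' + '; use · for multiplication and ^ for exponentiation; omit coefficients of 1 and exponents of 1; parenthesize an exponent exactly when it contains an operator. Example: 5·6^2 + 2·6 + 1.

4·6 + 3

16 —HB4→ 4^2 —bump→ 5^2 = 25 —(−1)→ 24
24 —HB5→ 4·5 + 4 —bump→ 4·6 + 4 = 28 —(−1)→ 27
27 —HB6→ 4·6 + 3 —bump→ 4·7 + 3 = 31 —(−1)→ 30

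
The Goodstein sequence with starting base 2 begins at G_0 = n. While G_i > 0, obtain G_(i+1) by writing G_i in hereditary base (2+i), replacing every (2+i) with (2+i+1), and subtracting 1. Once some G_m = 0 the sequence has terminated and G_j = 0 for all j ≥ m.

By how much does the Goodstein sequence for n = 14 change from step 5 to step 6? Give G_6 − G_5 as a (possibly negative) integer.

base 2: 14 = 2^(2 + 1) + 2^2 + 2; at 3: 3^(3 + 1) + 3^3 + 3 = 111; next = 110
base 3: 110 = 3^(3 + 1) + 3^3 + 2; at 4: 4^(4 + 1) + 4^4 + 2 = 1282; next = 1281
base 4: 1281 = 4^(4 + 1) + 4^4 + 1; at 5: 5^(5 + 1) + 5^5 + 1 = 18751; next = 18750
base 5: 18750 = 5^(5 + 1) + 5^5; at 6: 6^(6 + 1) + 6^6 = 326592; next = 326591
base 6: 326591 = 6^(6 + 1) + 5·6^5 + 5·6^4 + 5·6^3 + 5·6^2 + 5·6 + 5; at 7: 7^(7 + 1) + 5·7^5 + 5·7^4 + 5·7^3 + 5·7^2 + 5·7 + 5 = 5862841; next = 5862840
base 7: 5862840 = 7^(7 + 1) + 5·7^5 + 5·7^4 + 5·7^3 + 5·7^2 + 5·7 + 4; at 8: 8^(8 + 1) + 5·8^5 + 5·8^4 + 5·8^3 + 5·8^2 + 5·8 + 4 = 134404972; next = 134404971

128542131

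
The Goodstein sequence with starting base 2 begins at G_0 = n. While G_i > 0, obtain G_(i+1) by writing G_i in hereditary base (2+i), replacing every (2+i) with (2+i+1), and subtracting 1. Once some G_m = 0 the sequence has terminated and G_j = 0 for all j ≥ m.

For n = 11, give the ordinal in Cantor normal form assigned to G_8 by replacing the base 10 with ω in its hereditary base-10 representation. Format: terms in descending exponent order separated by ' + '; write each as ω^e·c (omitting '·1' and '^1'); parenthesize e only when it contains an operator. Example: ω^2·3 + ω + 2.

base 2: 11 = 2^(2 + 1) + 2 + 1; at 3: 3^(3 + 1) + 3 + 1 = 85; next = 84
base 3: 84 = 3^(3 + 1) + 3; at 4: 4^(4 + 1) + 4 = 1028; next = 1027
base 4: 1027 = 4^(4 + 1) + 3; at 5: 5^(5 + 1) + 3 = 15628; next = 15627
base 5: 15627 = 5^(5 + 1) + 2; at 6: 6^(6 + 1) + 2 = 279938; next = 279937
base 6: 279937 = 6^(6 + 1) + 1; at 7: 7^(7 + 1) + 1 = 5764802; next = 5764801
base 7: 5764801 = 7^(7 + 1); at 8: 8^(8 + 1) = 134217728; next = 134217727
base 8: 134217727 = 7·8^8 + 7·8^7 + 7·8^6 + 7·8^5 + 7·8^4 + 7·8^3 + 7·8^2 + 7·8 + 7; at 9: 7·9^9 + 7·9^7 + 7·9^6 + 7·9^5 + 7·9^4 + 7·9^3 + 7·9^2 + 7·9 + 7 = 2749609303; next = 2749609302
base 9: 2749609302 = 7·9^9 + 7·9^7 + 7·9^6 + 7·9^5 + 7·9^4 + 7·9^3 + 7·9^2 + 7·9 + 6; at 10: 7·10^10 + 7·10^7 + 7·10^6 + 7·10^5 + 7·10^4 + 7·10^3 + 7·10^2 + 7·10 + 6 = 70077777776; next = 70077777775

ω^ω·7 + ω^7·7 + ω^6·7 + ω^5·7 + ω^4·7 + ω^3·7 + ω^2·7 + ω·7 + 5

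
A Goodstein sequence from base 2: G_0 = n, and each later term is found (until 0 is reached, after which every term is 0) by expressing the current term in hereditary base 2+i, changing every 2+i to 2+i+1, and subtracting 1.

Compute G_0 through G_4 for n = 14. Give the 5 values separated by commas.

14, 110, 1281, 18750, 326591

G_0=14  [base 2] 2^(2 + 1) + 2^2 + 2  →[2↦3]→  3^(3 + 1) + 3^3 + 3 = 111  −1 ⇒ G_1=110
G_1=110  [base 3] 3^(3 + 1) + 3^3 + 2  →[3↦4]→  4^(4 + 1) + 4^4 + 2 = 1282  −1 ⇒ G_2=1281
G_2=1281  [base 4] 4^(4 + 1) + 4^4 + 1  →[4↦5]→  5^(5 + 1) + 5^5 + 1 = 18751  −1 ⇒ G_3=18750
G_3=18750  [base 5] 5^(5 + 1) + 5^5  →[5↦6]→  6^(6 + 1) + 6^6 = 326592  −1 ⇒ G_4=326591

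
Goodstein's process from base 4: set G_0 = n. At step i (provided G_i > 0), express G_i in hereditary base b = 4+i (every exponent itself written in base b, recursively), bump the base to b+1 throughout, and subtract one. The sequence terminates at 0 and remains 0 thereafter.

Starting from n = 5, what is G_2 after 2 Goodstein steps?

5

G_0=5  [base 4] 4 + 1  →[4↦5]→  5 + 1 = 6  −1 ⇒ G_1=5
G_1=5  [base 5] 5  →[5↦6]→  6 = 6  −1 ⇒ G_2=5
G_2=5  [base 6] 5  →[6↦7]→  5 = 5  −1 ⇒ G_3=4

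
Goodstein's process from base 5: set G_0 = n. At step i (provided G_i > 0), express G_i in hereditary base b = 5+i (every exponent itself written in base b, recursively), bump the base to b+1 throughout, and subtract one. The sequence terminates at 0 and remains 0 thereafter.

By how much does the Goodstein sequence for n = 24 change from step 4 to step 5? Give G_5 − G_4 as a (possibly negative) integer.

3

G_0 = 24. HB_5(24) = 4·5 + 4. Bump = 28. G_1 = 27.
G_1 = 27. HB_6(27) = 4·6 + 3. Bump = 31. G_2 = 30.
G_2 = 30. HB_7(30) = 4·7 + 2. Bump = 34. G_3 = 33.
G_3 = 33. HB_8(33) = 4·8 + 1. Bump = 37. G_4 = 36.
G_4 = 36. HB_9(36) = 4·9. Bump = 40. G_5 = 39.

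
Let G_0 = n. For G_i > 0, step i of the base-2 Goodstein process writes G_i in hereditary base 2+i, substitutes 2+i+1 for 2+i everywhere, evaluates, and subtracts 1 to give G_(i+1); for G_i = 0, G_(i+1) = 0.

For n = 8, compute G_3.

6310

G_0=8  [base 2] 2^(2 + 1)  →[2↦3]→  3^(3 + 1) = 81  −1 ⇒ G_1=80
G_1=80  [base 3] 2·3^3 + 2·3^2 + 2·3 + 2  →[3↦4]→  2·4^4 + 2·4^2 + 2·4 + 2 = 554  −1 ⇒ G_2=553
G_2=553  [base 4] 2·4^4 + 2·4^2 + 2·4 + 1  →[4↦5]→  2·5^5 + 2·5^2 + 2·5 + 1 = 6311  −1 ⇒ G_3=6310
G_3=6310  [base 5] 2·5^5 + 2·5^2 + 2·5  →[5↦6]→  2·6^6 + 2·6^2 + 2·6 = 93396  −1 ⇒ G_4=93395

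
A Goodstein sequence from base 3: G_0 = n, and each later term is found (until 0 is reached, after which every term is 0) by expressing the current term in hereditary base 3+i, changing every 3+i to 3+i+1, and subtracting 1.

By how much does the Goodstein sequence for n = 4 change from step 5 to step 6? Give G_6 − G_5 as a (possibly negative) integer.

-1

step 0: 4 = 3 + 1; sub 4 for 3: 4 + 1; = 5; G_1 = 5−1 = 4
step 1: 4 = 4; sub 5 for 4: 5; = 5; G_2 = 5−1 = 4
step 2: 4 = 4; sub 6 for 5: 4; = 4; G_3 = 4−1 = 3
step 3: 3 = 3; sub 7 for 6: 3; = 3; G_4 = 3−1 = 2
step 4: 2 = 2; sub 8 for 7: 2; = 2; G_5 = 2−1 = 1
step 5: 1 = 1; sub 9 for 8: 1; = 1; G_6 = 1−1 = 0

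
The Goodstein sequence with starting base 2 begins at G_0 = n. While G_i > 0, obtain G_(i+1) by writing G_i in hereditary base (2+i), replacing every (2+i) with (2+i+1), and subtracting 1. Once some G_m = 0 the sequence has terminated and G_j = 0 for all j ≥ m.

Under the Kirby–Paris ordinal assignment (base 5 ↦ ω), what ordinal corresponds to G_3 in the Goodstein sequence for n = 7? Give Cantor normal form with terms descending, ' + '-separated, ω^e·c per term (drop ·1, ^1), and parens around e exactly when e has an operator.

ω^ω + 2

7 —HB2→ 2^2 + 2 + 1 —bump→ 3^3 + 3 + 1 = 31 —(−1)→ 30
30 —HB3→ 3^3 + 3 —bump→ 4^4 + 4 = 260 —(−1)→ 259
259 —HB4→ 4^4 + 3 —bump→ 5^5 + 3 = 3128 —(−1)→ 3127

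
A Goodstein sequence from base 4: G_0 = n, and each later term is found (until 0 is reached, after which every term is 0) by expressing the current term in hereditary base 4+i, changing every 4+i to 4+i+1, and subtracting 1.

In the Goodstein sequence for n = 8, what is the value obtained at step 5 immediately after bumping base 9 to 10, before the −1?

10

base 4: 8 = 2·4; at 5: 2·5 = 10; next = 9
base 5: 9 = 5 + 4; at 6: 6 + 4 = 10; next = 9
base 6: 9 = 6 + 3; at 7: 7 + 3 = 10; next = 9
base 7: 9 = 7 + 2; at 8: 8 + 2 = 10; next = 9
base 8: 9 = 8 + 1; at 9: 9 + 1 = 10; next = 9
base 9: 9 = 9; at 10: 10 = 10; next = 9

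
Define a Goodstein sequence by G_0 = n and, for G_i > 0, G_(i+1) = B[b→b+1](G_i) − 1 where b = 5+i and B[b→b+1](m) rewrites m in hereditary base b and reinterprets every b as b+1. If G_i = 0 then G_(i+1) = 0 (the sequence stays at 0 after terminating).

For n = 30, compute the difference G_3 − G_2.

G_0 = 30. HB_5(30) = 5^2 + 5. Bump = 42. G_1 = 41.
G_1 = 41. HB_6(41) = 6^2 + 5. Bump = 54. G_2 = 53.
G_2 = 53. HB_7(53) = 7^2 + 4. Bump = 68. G_3 = 67.

14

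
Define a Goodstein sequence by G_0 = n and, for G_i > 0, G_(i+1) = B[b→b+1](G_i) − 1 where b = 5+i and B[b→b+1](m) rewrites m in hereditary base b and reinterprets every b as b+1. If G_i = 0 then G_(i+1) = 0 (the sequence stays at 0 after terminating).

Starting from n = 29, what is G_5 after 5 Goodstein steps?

step 0: 29 = 5^2 + 4; sub 6 for 5: 6^2 + 4; = 40; G_1 = 40−1 = 39
step 1: 39 = 6^2 + 3; sub 7 for 6: 7^2 + 3; = 52; G_2 = 52−1 = 51
step 2: 51 = 7^2 + 2; sub 8 for 7: 8^2 + 2; = 66; G_3 = 66−1 = 65
step 3: 65 = 8^2 + 1; sub 9 for 8: 9^2 + 1; = 82; G_4 = 82−1 = 81
step 4: 81 = 9^2; sub 10 for 9: 10^2; = 100; G_5 = 100−1 = 99
step 5: 99 = 9·10 + 9; sub 11 for 10: 9·11 + 9; = 108; G_6 = 108−1 = 107

99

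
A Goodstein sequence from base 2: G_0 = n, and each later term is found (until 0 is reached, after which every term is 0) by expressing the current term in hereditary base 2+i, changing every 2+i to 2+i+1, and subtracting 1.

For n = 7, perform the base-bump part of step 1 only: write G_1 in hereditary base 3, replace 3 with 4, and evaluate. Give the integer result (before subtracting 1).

[0] 7 ≡ 2^2 + 2 + 1 (base 2). Lift 3: 31. −1: 30.
[1] 30 ≡ 3^3 + 3 (base 3). Lift 4: 260. −1: 259.

260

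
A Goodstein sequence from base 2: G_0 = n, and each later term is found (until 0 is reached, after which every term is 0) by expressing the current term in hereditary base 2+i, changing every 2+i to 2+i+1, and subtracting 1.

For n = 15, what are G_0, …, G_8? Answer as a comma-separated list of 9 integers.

15, 111, 1283, 18752, 326593, 6588344, 150994943, 3524450280, 100077777775

G_0=15  [base 2] 2^(2 + 1) + 2^2 + 2 + 1  →[2↦3]→  3^(3 + 1) + 3^3 + 3 + 1 = 112  −1 ⇒ G_1=111
G_1=111  [base 3] 3^(3 + 1) + 3^3 + 3  →[3↦4]→  4^(4 + 1) + 4^4 + 4 = 1284  −1 ⇒ G_2=1283
G_2=1283  [base 4] 4^(4 + 1) + 4^4 + 3  →[4↦5]→  5^(5 + 1) + 5^5 + 3 = 18753  −1 ⇒ G_3=18752
G_3=18752  [base 5] 5^(5 + 1) + 5^5 + 2  →[5↦6]→  6^(6 + 1) + 6^6 + 2 = 326594  −1 ⇒ G_4=326593
G_4=326593  [base 6] 6^(6 + 1) + 6^6 + 1  →[6↦7]→  7^(7 + 1) + 7^7 + 1 = 6588345  −1 ⇒ G_5=6588344
G_5=6588344  [base 7] 7^(7 + 1) + 7^7  →[7↦8]→  8^(8 + 1) + 8^8 = 150994944  −1 ⇒ G_6=150994943
G_6=150994943  [base 8] 8^(8 + 1) + 7·8^7 + 7·8^6 + 7·8^5 + 7·8^4 + 7·8^3 + 7·8^2 + 7·8 + 7  →[8↦9]→  9^(9 + 1) + 7·9^7 + 7·9^6 + 7·9^5 + 7·9^4 + 7·9^3 + 7·9^2 + 7·9 + 7 = 3524450281  −1 ⇒ G_7=3524450280
G_7=3524450280  [base 9] 9^(9 + 1) + 7·9^7 + 7·9^6 + 7·9^5 + 7·9^4 + 7·9^3 + 7·9^2 + 7·9 + 6  →[9↦10]→  10^(10 + 1) + 7·10^7 + 7·10^6 + 7·10^5 + 7·10^4 + 7·10^3 + 7·10^2 + 7·10 + 6 = 100077777776  −1 ⇒ G_8=100077777775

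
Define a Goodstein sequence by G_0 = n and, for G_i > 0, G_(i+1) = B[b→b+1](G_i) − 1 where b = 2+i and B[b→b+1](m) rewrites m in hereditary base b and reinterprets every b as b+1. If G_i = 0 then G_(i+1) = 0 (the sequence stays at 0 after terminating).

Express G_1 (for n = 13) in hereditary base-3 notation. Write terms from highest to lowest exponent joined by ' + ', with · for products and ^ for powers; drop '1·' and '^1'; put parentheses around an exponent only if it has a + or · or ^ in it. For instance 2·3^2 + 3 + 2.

base 2: 13 = 2^(2 + 1) + 2^2 + 1; at 3: 3^(3 + 1) + 3^3 + 1 = 109; next = 108
base 3: 108 = 3^(3 + 1) + 3^3; at 4: 4^(4 + 1) + 4^4 = 1280; next = 1279

3^(3 + 1) + 3^3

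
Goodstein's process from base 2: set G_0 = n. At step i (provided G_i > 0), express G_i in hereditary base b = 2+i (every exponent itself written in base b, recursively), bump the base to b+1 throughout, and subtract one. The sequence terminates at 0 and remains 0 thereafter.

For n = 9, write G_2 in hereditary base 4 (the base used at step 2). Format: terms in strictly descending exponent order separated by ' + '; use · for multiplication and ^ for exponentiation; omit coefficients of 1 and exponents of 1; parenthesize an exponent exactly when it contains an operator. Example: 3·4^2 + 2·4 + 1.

(0) 9|_2 = 2^(2 + 1) + 1 ↦ 3^(3 + 1) + 1|_3 = 82 ⇒ 81
(1) 81|_3 = 3^(3 + 1) ↦ 4^(4 + 1)|_4 = 1024 ⇒ 1023
(2) 1023|_4 = 3·4^4 + 3·4^3 + 3·4^2 + 3·4 + 3 ↦ 3·5^5 + 3·5^3 + 3·5^2 + 3·5 + 3|_5 = 9843 ⇒ 9842

3·4^4 + 3·4^3 + 3·4^2 + 3·4 + 3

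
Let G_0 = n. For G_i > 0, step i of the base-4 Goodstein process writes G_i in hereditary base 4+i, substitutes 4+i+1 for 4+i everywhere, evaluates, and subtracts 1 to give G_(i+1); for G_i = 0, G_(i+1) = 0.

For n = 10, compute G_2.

12

G_0=10  [base 4] 2·4 + 2  →[4↦5]→  2·5 + 2 = 12  −1 ⇒ G_1=11
G_1=11  [base 5] 2·5 + 1  →[5↦6]→  2·6 + 1 = 13  −1 ⇒ G_2=12
G_2=12  [base 6] 2·6  →[6↦7]→  2·7 = 14  −1 ⇒ G_3=13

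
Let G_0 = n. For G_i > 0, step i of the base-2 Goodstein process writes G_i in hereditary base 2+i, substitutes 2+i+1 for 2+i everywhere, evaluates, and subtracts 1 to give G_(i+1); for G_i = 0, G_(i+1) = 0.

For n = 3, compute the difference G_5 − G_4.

-1

base 2: 3 = 2 + 1; at 3: 3 + 1 = 4; next = 3
base 3: 3 = 3; at 4: 4 = 4; next = 3
base 4: 3 = 3; at 5: 3 = 3; next = 2
base 5: 2 = 2; at 6: 2 = 2; next = 1
base 6: 1 = 1; at 7: 1 = 1; next = 0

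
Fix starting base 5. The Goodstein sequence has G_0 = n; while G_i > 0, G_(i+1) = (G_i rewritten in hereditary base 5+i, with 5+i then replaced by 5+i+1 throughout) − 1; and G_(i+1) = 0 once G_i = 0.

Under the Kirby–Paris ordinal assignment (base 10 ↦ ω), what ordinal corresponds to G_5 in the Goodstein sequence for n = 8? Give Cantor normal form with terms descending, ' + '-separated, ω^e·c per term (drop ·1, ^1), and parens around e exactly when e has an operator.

7

i=0: 8 = 5 + 3 (b=5); 5→6: 6 + 3 = 9; 9−1 = 8
i=1: 8 = 6 + 2 (b=6); 6→7: 7 + 2 = 9; 9−1 = 8
i=2: 8 = 7 + 1 (b=7); 7→8: 8 + 1 = 9; 9−1 = 8
i=3: 8 = 8 (b=8); 8→9: 9 = 9; 9−1 = 8
i=4: 8 = 8 (b=9); 9→10: 8 = 8; 8−1 = 7
i=5: 7 = 7 (b=10); 10→11: 7 = 7; 7−1 = 6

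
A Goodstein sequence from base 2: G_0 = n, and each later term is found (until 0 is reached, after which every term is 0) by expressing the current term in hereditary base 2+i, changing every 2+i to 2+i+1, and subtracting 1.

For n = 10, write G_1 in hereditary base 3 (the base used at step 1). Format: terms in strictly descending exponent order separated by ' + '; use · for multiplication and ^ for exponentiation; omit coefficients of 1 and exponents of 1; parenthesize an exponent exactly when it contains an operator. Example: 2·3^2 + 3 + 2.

3^(3 + 1) + 2

(0) 10|_2 = 2^(2 + 1) + 2 ↦ 3^(3 + 1) + 3|_3 = 84 ⇒ 83
(1) 83|_3 = 3^(3 + 1) + 2 ↦ 4^(4 + 1) + 2|_4 = 1026 ⇒ 1025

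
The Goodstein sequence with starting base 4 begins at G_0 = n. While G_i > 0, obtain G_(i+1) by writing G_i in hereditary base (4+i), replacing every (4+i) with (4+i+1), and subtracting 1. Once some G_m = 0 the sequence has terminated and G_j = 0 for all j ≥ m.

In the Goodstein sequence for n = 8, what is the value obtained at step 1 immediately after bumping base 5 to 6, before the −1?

step 0: 8 = 2·4; sub 5 for 4: 2·5; = 10; G_1 = 10−1 = 9
step 1: 9 = 5 + 4; sub 6 for 5: 6 + 4; = 10; G_2 = 10−1 = 9

10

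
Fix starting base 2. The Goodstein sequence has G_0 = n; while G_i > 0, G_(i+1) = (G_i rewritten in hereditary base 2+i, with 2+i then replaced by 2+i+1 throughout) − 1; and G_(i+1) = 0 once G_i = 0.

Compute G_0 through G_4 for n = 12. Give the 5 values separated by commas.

(0) 12|_2 = 2^(2 + 1) + 2^2 ↦ 3^(3 + 1) + 3^3|_3 = 108 ⇒ 107
(1) 107|_3 = 3^(3 + 1) + 2·3^2 + 2·3 + 2 ↦ 4^(4 + 1) + 2·4^2 + 2·4 + 2|_4 = 1066 ⇒ 1065
(2) 1065|_4 = 4^(4 + 1) + 2·4^2 + 2·4 + 1 ↦ 5^(5 + 1) + 2·5^2 + 2·5 + 1|_5 = 15686 ⇒ 15685
(3) 15685|_5 = 5^(5 + 1) + 2·5^2 + 2·5 ↦ 6^(6 + 1) + 2·6^2 + 2·6|_6 = 280020 ⇒ 280019

12, 107, 1065, 15685, 280019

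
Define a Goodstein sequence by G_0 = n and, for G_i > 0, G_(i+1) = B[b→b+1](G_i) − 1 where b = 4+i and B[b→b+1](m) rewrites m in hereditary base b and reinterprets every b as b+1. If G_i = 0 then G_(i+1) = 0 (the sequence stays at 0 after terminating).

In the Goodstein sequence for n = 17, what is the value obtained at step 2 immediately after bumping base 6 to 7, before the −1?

40

step 0: 17 = 4^2 + 1; sub 5 for 4: 5^2 + 1; = 26; G_1 = 26−1 = 25
step 1: 25 = 5^2; sub 6 for 5: 6^2; = 36; G_2 = 36−1 = 35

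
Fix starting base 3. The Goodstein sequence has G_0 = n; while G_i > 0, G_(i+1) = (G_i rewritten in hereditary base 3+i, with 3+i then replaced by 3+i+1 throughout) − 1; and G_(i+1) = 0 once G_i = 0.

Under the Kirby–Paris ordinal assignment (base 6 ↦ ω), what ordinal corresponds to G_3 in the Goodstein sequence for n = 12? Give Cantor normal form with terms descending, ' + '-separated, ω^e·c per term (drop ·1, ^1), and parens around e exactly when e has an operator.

ω^2 + 1

base 3: 12 = 3^2 + 3; at 4: 4^2 + 4 = 20; next = 19
base 4: 19 = 4^2 + 3; at 5: 5^2 + 3 = 28; next = 27
base 5: 27 = 5^2 + 2; at 6: 6^2 + 2 = 38; next = 37
base 6: 37 = 6^2 + 1; at 7: 7^2 + 1 = 50; next = 49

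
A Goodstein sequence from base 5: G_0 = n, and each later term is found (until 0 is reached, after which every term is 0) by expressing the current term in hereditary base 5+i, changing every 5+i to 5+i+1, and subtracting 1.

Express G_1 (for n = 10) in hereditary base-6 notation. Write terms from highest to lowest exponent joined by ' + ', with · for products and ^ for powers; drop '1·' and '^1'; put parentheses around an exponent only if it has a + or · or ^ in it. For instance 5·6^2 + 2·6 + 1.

6 + 5

step 0: 10 = 2·5; sub 6 for 5: 2·6; = 12; G_1 = 12−1 = 11
step 1: 11 = 6 + 5; sub 7 for 6: 7 + 5; = 12; G_2 = 12−1 = 11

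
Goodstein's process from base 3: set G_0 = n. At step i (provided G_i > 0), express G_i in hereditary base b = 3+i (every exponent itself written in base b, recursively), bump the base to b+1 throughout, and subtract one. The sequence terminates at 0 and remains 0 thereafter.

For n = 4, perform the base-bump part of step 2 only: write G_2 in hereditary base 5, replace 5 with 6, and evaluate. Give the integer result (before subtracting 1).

4

[0] 4 ≡ 3 + 1 (base 3). Lift 4: 5. −1: 4.
[1] 4 ≡ 4 (base 4). Lift 5: 5. −1: 4.
[2] 4 ≡ 4 (base 5). Lift 6: 4. −1: 3.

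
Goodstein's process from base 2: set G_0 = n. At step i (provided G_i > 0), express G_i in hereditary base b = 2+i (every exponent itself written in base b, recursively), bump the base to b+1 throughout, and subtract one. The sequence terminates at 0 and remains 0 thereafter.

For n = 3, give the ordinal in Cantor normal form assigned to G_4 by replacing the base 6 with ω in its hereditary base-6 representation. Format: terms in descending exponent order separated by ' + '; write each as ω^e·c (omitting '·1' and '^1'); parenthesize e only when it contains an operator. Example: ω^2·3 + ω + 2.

G_0=3  [base 2] 2 + 1  →[2↦3]→  3 + 1 = 4  −1 ⇒ G_1=3
G_1=3  [base 3] 3  →[3↦4]→  4 = 4  −1 ⇒ G_2=3
G_2=3  [base 4] 3  →[4↦5]→  3 = 3  −1 ⇒ G_3=2
G_3=2  [base 5] 2  →[5↦6]→  2 = 2  −1 ⇒ G_4=1
G_4=1  [base 6] 1  →[6↦7]→  1 = 1  −1 ⇒ G_5=0

1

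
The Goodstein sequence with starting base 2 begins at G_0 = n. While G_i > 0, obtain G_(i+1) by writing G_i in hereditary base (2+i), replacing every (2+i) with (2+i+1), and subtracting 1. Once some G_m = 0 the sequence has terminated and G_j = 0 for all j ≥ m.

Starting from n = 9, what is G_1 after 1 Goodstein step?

G_0 = 9. HB_2(9) = 2^(2 + 1) + 1. Bump = 82. G_1 = 81.
G_1 = 81. HB_3(81) = 3^(3 + 1). Bump = 1024. G_2 = 1023.

81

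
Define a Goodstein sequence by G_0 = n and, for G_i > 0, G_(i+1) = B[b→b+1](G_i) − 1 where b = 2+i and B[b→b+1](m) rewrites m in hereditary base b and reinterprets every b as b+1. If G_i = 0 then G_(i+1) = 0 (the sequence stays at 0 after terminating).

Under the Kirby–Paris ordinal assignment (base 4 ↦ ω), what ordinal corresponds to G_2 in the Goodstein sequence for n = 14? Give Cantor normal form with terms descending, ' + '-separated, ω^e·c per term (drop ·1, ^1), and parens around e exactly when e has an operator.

ω^(ω + 1) + ω^ω + 1

[0] 14 ≡ 2^(2 + 1) + 2^2 + 2 (base 2). Lift 3: 111. −1: 110.
[1] 110 ≡ 3^(3 + 1) + 3^3 + 2 (base 3). Lift 4: 1282. −1: 1281.
[2] 1281 ≡ 4^(4 + 1) + 4^4 + 1 (base 4). Lift 5: 18751. −1: 18750.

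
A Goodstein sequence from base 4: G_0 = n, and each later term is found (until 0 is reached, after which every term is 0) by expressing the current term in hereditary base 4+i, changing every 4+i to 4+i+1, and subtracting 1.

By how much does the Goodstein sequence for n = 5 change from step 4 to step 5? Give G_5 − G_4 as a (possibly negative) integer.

-1

[0] 5 ≡ 4 + 1 (base 4). Lift 5: 6. −1: 5.
[1] 5 ≡ 5 (base 5). Lift 6: 6. −1: 5.
[2] 5 ≡ 5 (base 6). Lift 7: 5. −1: 4.
[3] 4 ≡ 4 (base 7). Lift 8: 4. −1: 3.
[4] 3 ≡ 3 (base 8). Lift 9: 3. −1: 2.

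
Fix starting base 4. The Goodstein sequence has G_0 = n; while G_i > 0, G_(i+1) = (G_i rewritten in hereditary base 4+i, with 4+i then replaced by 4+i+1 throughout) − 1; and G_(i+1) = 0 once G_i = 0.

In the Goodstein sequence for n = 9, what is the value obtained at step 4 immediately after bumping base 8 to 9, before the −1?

9 —HB4→ 2·4 + 1 —bump→ 2·5 + 1 = 11 —(−1)→ 10
10 —HB5→ 2·5 —bump→ 2·6 = 12 —(−1)→ 11
11 —HB6→ 6 + 5 —bump→ 7 + 5 = 12 —(−1)→ 11
11 —HB7→ 7 + 4 —bump→ 8 + 4 = 12 —(−1)→ 11
11 —HB8→ 8 + 3 —bump→ 9 + 3 = 12 —(−1)→ 11

12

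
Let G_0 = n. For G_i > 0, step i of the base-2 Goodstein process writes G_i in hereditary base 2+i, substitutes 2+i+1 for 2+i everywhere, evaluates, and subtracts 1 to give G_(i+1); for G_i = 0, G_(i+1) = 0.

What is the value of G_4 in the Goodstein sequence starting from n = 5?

G_0=5  [base 2] 2^2 + 1  →[2↦3]→  3^3 + 1 = 28  −1 ⇒ G_1=27
G_1=27  [base 3] 3^3  →[3↦4]→  4^4 = 256  −1 ⇒ G_2=255
G_2=255  [base 4] 3·4^3 + 3·4^2 + 3·4 + 3  →[4↦5]→  3·5^3 + 3·5^2 + 3·5 + 3 = 468  −1 ⇒ G_3=467
G_3=467  [base 5] 3·5^3 + 3·5^2 + 3·5 + 2  →[5↦6]→  3·6^3 + 3·6^2 + 3·6 + 2 = 776  −1 ⇒ G_4=775

775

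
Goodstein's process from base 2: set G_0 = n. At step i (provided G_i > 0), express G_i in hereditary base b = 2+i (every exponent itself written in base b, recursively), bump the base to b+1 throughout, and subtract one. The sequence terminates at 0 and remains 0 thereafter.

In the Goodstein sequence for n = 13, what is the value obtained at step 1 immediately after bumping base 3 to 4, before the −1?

13 —HB2→ 2^(2 + 1) + 2^2 + 1 —bump→ 3^(3 + 1) + 3^3 + 1 = 109 —(−1)→ 108
108 —HB3→ 3^(3 + 1) + 3^3 —bump→ 4^(4 + 1) + 4^4 = 1280 —(−1)→ 1279

1280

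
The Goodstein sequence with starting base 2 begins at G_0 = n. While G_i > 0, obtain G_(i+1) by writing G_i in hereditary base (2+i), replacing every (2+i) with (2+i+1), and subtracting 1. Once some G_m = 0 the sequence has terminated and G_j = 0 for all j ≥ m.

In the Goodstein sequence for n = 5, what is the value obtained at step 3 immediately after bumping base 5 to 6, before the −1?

776

[0] 5 ≡ 2^2 + 1 (base 2). Lift 3: 28. −1: 27.
[1] 27 ≡ 3^3 (base 3). Lift 4: 256. −1: 255.
[2] 255 ≡ 3·4^3 + 3·4^2 + 3·4 + 3 (base 4). Lift 5: 468. −1: 467.
[3] 467 ≡ 3·5^3 + 3·5^2 + 3·5 + 2 (base 5). Lift 6: 776. −1: 775.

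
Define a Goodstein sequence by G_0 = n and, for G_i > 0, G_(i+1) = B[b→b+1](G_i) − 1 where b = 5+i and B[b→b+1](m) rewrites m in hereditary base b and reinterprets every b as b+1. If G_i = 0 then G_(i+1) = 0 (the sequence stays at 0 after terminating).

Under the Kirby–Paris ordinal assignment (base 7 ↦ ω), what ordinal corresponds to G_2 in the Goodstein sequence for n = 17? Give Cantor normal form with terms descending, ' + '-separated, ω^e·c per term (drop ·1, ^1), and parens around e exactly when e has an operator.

ω·3

(0) 17|_5 = 3·5 + 2 ↦ 3·6 + 2|_6 = 20 ⇒ 19
(1) 19|_6 = 3·6 + 1 ↦ 3·7 + 1|_7 = 22 ⇒ 21
(2) 21|_7 = 3·7 ↦ 3·8|_8 = 24 ⇒ 23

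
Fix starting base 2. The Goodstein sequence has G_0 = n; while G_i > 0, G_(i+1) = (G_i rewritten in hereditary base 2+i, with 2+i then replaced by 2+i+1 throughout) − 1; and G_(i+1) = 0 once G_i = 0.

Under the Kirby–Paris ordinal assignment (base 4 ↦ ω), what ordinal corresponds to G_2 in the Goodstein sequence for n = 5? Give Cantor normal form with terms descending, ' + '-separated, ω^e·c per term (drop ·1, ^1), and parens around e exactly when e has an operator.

i=0: 5 = 2^2 + 1 (b=2); 2→3: 3^3 + 1 = 28; 28−1 = 27
i=1: 27 = 3^3 (b=3); 3→4: 4^4 = 256; 256−1 = 255
i=2: 255 = 3·4^3 + 3·4^2 + 3·4 + 3 (b=4); 4→5: 3·5^3 + 3·5^2 + 3·5 + 3 = 468; 468−1 = 467

ω^3·3 + ω^2·3 + ω·3 + 3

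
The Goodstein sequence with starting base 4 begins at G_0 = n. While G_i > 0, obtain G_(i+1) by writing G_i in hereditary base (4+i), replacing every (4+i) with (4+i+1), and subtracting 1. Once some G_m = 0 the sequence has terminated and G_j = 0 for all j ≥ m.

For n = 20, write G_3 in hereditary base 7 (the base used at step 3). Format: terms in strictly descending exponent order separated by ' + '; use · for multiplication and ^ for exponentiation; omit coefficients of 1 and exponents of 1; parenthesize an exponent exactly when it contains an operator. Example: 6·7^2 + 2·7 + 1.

7^2 + 2

G_0=20  [base 4] 4^2 + 4  →[4↦5]→  5^2 + 5 = 30  −1 ⇒ G_1=29
G_1=29  [base 5] 5^2 + 4  →[5↦6]→  6^2 + 4 = 40  −1 ⇒ G_2=39
G_2=39  [base 6] 6^2 + 3  →[6↦7]→  7^2 + 3 = 52  −1 ⇒ G_3=51
G_3=51  [base 7] 7^2 + 2  →[7↦8]→  8^2 + 2 = 66  −1 ⇒ G_4=65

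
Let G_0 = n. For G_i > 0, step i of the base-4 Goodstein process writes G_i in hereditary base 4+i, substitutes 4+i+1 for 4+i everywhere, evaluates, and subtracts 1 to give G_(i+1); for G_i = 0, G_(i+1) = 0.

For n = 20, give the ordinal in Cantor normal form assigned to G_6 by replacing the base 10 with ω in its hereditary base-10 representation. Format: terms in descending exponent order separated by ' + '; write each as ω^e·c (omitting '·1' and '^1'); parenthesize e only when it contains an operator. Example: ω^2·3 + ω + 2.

base 4: 20 = 4^2 + 4; at 5: 5^2 + 5 = 30; next = 29
base 5: 29 = 5^2 + 4; at 6: 6^2 + 4 = 40; next = 39
base 6: 39 = 6^2 + 3; at 7: 7^2 + 3 = 52; next = 51
base 7: 51 = 7^2 + 2; at 8: 8^2 + 2 = 66; next = 65
base 8: 65 = 8^2 + 1; at 9: 9^2 + 1 = 82; next = 81
base 9: 81 = 9^2; at 10: 10^2 = 100; next = 99
base 10: 99 = 9·10 + 9; at 11: 9·11 + 9 = 108; next = 107

ω·9 + 9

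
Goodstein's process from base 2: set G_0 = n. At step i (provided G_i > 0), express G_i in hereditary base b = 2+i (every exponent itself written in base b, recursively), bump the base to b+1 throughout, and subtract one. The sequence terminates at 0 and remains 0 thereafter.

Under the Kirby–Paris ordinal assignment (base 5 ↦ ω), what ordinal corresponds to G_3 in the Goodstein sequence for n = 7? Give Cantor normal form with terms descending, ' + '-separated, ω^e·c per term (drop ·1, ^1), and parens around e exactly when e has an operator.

[0] 7 ≡ 2^2 + 2 + 1 (base 2). Lift 3: 31. −1: 30.
[1] 30 ≡ 3^3 + 3 (base 3). Lift 4: 260. −1: 259.
[2] 259 ≡ 4^4 + 3 (base 4). Lift 5: 3128. −1: 3127.
[3] 3127 ≡ 5^5 + 2 (base 5). Lift 6: 46658. −1: 46657.

ω^ω + 2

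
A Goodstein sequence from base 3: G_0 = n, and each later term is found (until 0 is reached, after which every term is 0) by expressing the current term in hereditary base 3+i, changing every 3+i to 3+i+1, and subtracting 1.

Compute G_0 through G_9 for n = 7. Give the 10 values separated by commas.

[0] 7 ≡ 2·3 + 1 (base 3). Lift 4: 9. −1: 8.
[1] 8 ≡ 2·4 (base 4). Lift 5: 10. −1: 9.
[2] 9 ≡ 5 + 4 (base 5). Lift 6: 10. −1: 9.
[3] 9 ≡ 6 + 3 (base 6). Lift 7: 10. −1: 9.
[4] 9 ≡ 7 + 2 (base 7). Lift 8: 10. −1: 9.
[5] 9 ≡ 8 + 1 (base 8). Lift 9: 10. −1: 9.
[6] 9 ≡ 9 (base 9). Lift 10: 10. −1: 9.
[7] 9 ≡ 9 (base 10). Lift 11: 9. −1: 8.
[8] 8 ≡ 8 (base 11). Lift 12: 8. −1: 7.

7, 8, 9, 9, 9, 9, 9, 9, 8, 7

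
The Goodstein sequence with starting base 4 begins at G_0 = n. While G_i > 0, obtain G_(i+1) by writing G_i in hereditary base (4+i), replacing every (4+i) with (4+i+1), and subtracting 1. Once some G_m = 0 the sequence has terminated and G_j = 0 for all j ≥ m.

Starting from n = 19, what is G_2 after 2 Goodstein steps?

37

19 —HB4→ 4^2 + 3 —bump→ 5^2 + 3 = 28 —(−1)→ 27
27 —HB5→ 5^2 + 2 —bump→ 6^2 + 2 = 38 —(−1)→ 37
37 —HB6→ 6^2 + 1 —bump→ 7^2 + 1 = 50 —(−1)→ 49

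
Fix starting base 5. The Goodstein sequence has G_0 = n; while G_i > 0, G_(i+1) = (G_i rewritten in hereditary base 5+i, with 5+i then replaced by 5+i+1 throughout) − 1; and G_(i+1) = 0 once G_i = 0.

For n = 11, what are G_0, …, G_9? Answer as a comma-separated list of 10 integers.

[0] 11 ≡ 2·5 + 1 (base 5). Lift 6: 13. −1: 12.
[1] 12 ≡ 2·6 (base 6). Lift 7: 14. −1: 13.
[2] 13 ≡ 7 + 6 (base 7). Lift 8: 14. −1: 13.
[3] 13 ≡ 8 + 5 (base 8). Lift 9: 14. −1: 13.
[4] 13 ≡ 9 + 4 (base 9). Lift 10: 14. −1: 13.
[5] 13 ≡ 10 + 3 (base 10). Lift 11: 14. −1: 13.
[6] 13 ≡ 11 + 2 (base 11). Lift 12: 14. −1: 13.
[7] 13 ≡ 12 + 1 (base 12). Lift 13: 14. −1: 13.
[8] 13 ≡ 13 (base 13). Lift 14: 14. −1: 13.

11, 12, 13, 13, 13, 13, 13, 13, 13, 13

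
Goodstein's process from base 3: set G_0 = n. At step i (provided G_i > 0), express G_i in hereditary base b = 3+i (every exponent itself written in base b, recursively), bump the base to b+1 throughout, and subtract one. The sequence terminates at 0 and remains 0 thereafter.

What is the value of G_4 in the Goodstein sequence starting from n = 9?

[0] 9 ≡ 3^2 (base 3). Lift 4: 16. −1: 15.
[1] 15 ≡ 3·4 + 3 (base 4). Lift 5: 18. −1: 17.
[2] 17 ≡ 3·5 + 2 (base 5). Lift 6: 20. −1: 19.
[3] 19 ≡ 3·6 + 1 (base 6). Lift 7: 22. −1: 21.
[4] 21 ≡ 3·7 (base 7). Lift 8: 24. −1: 23.

21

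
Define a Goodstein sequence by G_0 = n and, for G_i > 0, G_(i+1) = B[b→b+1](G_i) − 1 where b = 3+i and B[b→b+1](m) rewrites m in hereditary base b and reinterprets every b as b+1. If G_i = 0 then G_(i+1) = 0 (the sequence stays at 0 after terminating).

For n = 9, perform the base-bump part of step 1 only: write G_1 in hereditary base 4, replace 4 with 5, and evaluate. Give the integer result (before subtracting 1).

18

base 3: 9 = 3^2; at 4: 4^2 = 16; next = 15
base 4: 15 = 3·4 + 3; at 5: 3·5 + 3 = 18; next = 17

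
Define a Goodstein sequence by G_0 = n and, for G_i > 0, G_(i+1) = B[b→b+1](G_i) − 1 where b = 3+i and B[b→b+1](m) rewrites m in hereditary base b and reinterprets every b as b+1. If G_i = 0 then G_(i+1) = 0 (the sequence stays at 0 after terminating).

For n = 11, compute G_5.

i=0: 11 = 3^2 + 2 (b=3); 3→4: 4^2 + 2 = 18; 18−1 = 17
i=1: 17 = 4^2 + 1 (b=4); 4→5: 5^2 + 1 = 26; 26−1 = 25
i=2: 25 = 5^2 (b=5); 5→6: 6^2 = 36; 36−1 = 35
i=3: 35 = 5·6 + 5 (b=6); 6→7: 5·7 + 5 = 40; 40−1 = 39
i=4: 39 = 5·7 + 4 (b=7); 7→8: 5·8 + 4 = 44; 44−1 = 43

43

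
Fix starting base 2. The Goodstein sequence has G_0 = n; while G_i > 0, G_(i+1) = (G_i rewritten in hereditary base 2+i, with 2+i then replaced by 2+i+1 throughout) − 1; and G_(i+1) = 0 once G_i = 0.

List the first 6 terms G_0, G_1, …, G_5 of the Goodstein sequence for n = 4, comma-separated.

[0] 4 ≡ 2^2 (base 2). Lift 3: 27. −1: 26.
[1] 26 ≡ 2·3^2 + 2·3 + 2 (base 3). Lift 4: 42. −1: 41.
[2] 41 ≡ 2·4^2 + 2·4 + 1 (base 4). Lift 5: 61. −1: 60.
[3] 60 ≡ 2·5^2 + 2·5 (base 5). Lift 6: 84. −1: 83.
[4] 83 ≡ 2·6^2 + 6 + 5 (base 6). Lift 7: 110. −1: 109.

4, 26, 41, 60, 83, 109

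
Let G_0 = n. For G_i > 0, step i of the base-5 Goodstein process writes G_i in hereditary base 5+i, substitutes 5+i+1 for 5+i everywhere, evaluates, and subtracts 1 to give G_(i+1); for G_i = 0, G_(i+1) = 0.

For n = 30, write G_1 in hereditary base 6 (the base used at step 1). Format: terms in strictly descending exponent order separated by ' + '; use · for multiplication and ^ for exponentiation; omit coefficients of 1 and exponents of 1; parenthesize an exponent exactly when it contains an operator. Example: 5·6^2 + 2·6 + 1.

i=0: 30 = 5^2 + 5 (b=5); 5→6: 6^2 + 6 = 42; 42−1 = 41
i=1: 41 = 6^2 + 5 (b=6); 6→7: 7^2 + 5 = 54; 54−1 = 53

6^2 + 5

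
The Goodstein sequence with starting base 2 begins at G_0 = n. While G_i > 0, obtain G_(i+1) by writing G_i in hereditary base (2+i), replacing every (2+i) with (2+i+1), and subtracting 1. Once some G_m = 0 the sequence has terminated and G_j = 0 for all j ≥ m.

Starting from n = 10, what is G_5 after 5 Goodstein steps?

4215754

(0) 10|_2 = 2^(2 + 1) + 2 ↦ 3^(3 + 1) + 3|_3 = 84 ⇒ 83
(1) 83|_3 = 3^(3 + 1) + 2 ↦ 4^(4 + 1) + 2|_4 = 1026 ⇒ 1025
(2) 1025|_4 = 4^(4 + 1) + 1 ↦ 5^(5 + 1) + 1|_5 = 15626 ⇒ 15625
(3) 15625|_5 = 5^(5 + 1) ↦ 6^(6 + 1)|_6 = 279936 ⇒ 279935
(4) 279935|_6 = 5·6^6 + 5·6^5 + 5·6^4 + 5·6^3 + 5·6^2 + 5·6 + 5 ↦ 5·7^7 + 5·7^5 + 5·7^4 + 5·7^3 + 5·7^2 + 5·7 + 5|_7 = 4215755 ⇒ 4215754
(5) 4215754|_7 = 5·7^7 + 5·7^5 + 5·7^4 + 5·7^3 + 5·7^2 + 5·7 + 4 ↦ 5·8^8 + 5·8^5 + 5·8^4 + 5·8^3 + 5·8^2 + 5·8 + 4|_8 = 84073324 ⇒ 84073323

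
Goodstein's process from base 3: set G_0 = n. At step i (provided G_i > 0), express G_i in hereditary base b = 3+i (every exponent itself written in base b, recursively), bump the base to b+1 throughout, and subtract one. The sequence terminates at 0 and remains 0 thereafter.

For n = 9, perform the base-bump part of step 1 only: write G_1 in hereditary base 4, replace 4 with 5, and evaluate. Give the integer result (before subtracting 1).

G_0=9  [base 3] 3^2  →[3↦4]→  4^2 = 16  −1 ⇒ G_1=15
G_1=15  [base 4] 3·4 + 3  →[4↦5]→  3·5 + 3 = 18  −1 ⇒ G_2=17

18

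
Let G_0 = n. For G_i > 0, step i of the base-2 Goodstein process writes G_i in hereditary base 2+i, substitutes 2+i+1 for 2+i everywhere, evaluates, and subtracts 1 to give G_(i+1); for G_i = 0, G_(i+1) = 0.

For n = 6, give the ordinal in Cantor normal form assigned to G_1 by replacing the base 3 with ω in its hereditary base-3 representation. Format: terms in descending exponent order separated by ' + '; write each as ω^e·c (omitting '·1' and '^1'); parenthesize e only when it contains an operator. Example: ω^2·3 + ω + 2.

G_0 = 6. HB_2(6) = 2^2 + 2. Bump = 30. G_1 = 29.
G_1 = 29. HB_3(29) = 3^3 + 2. Bump = 258. G_2 = 257.

ω^ω + 2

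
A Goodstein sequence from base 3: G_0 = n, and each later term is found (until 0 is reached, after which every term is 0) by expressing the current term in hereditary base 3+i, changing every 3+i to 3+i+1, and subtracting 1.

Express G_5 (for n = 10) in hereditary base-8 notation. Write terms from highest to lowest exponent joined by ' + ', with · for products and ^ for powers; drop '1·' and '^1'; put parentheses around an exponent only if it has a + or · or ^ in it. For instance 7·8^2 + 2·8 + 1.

4·8 + 1

step 0: 10 = 3^2 + 1; sub 4 for 3: 4^2 + 1; = 17; G_1 = 17−1 = 16
step 1: 16 = 4^2; sub 5 for 4: 5^2; = 25; G_2 = 25−1 = 24
step 2: 24 = 4·5 + 4; sub 6 for 5: 4·6 + 4; = 28; G_3 = 28−1 = 27
step 3: 27 = 4·6 + 3; sub 7 for 6: 4·7 + 3; = 31; G_4 = 31−1 = 30
step 4: 30 = 4·7 + 2; sub 8 for 7: 4·8 + 2; = 34; G_5 = 34−1 = 33
step 5: 33 = 4·8 + 1; sub 9 for 8: 4·9 + 1; = 37; G_6 = 37−1 = 36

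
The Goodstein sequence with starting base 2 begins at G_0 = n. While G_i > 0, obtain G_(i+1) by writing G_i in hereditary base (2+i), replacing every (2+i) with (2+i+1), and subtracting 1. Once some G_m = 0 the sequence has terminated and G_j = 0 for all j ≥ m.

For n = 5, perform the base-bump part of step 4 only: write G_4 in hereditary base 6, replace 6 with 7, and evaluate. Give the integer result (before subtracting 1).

G_0=5  [base 2] 2^2 + 1  →[2↦3]→  3^3 + 1 = 28  −1 ⇒ G_1=27
G_1=27  [base 3] 3^3  →[3↦4]→  4^4 = 256  −1 ⇒ G_2=255
G_2=255  [base 4] 3·4^3 + 3·4^2 + 3·4 + 3  →[4↦5]→  3·5^3 + 3·5^2 + 3·5 + 3 = 468  −1 ⇒ G_3=467
G_3=467  [base 5] 3·5^3 + 3·5^2 + 3·5 + 2  →[5↦6]→  3·6^3 + 3·6^2 + 3·6 + 2 = 776  −1 ⇒ G_4=775
G_4=775  [base 6] 3·6^3 + 3·6^2 + 3·6 + 1  →[6↦7]→  3·7^3 + 3·7^2 + 3·7 + 1 = 1198  −1 ⇒ G_5=1197

1198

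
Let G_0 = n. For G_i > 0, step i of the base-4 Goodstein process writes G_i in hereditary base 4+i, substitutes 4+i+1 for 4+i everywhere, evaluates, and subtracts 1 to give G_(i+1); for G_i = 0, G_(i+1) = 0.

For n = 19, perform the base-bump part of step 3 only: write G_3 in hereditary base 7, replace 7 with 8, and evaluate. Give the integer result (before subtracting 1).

G_0=19  [base 4] 4^2 + 3  →[4↦5]→  5^2 + 3 = 28  −1 ⇒ G_1=27
G_1=27  [base 5] 5^2 + 2  →[5↦6]→  6^2 + 2 = 38  −1 ⇒ G_2=37
G_2=37  [base 6] 6^2 + 1  →[6↦7]→  7^2 + 1 = 50  −1 ⇒ G_3=49
G_3=49  [base 7] 7^2  →[7↦8]→  8^2 = 64  −1 ⇒ G_4=63

64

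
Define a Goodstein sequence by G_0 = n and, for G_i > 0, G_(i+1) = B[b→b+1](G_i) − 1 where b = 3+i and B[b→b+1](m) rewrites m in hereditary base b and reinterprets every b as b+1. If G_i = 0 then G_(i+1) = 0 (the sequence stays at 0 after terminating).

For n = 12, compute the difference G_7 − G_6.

G_0 = 12. HB_3(12) = 3^2 + 3. Bump = 20. G_1 = 19.
G_1 = 19. HB_4(19) = 4^2 + 3. Bump = 28. G_2 = 27.
G_2 = 27. HB_5(27) = 5^2 + 2. Bump = 38. G_3 = 37.
G_3 = 37. HB_6(37) = 6^2 + 1. Bump = 50. G_4 = 49.
G_4 = 49. HB_7(49) = 7^2. Bump = 64. G_5 = 63.
G_5 = 63. HB_8(63) = 7·8 + 7. Bump = 70. G_6 = 69.
G_6 = 69. HB_9(69) = 7·9 + 6. Bump = 76. G_7 = 75.

6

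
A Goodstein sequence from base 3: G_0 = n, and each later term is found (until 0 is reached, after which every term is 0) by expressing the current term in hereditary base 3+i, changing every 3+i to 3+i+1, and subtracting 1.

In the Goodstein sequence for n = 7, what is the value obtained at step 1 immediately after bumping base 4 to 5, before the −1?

i=0: 7 = 2·3 + 1 (b=3); 3→4: 2·4 + 1 = 9; 9−1 = 8
i=1: 8 = 2·4 (b=4); 4→5: 2·5 = 10; 10−1 = 9

10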